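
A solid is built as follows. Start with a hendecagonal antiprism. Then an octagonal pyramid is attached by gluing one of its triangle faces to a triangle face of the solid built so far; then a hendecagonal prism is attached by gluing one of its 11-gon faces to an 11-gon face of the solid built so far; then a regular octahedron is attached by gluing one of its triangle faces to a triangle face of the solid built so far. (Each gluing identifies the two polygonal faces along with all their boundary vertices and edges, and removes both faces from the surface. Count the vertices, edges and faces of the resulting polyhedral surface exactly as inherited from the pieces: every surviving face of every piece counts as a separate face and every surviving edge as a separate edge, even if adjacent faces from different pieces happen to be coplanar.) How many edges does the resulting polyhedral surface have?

88

A hendecagonal antiprism: V=22, E=44, F=24.
Attach an octagonal pyramid (V=9, E=16, F=9) along a 3-gon: merge 3 vertices and 3 edges, delete both glued faces → V=28, E=57, F=31.
Attach a hendecagonal prism (V=22, E=33, F=13) along an 11-gon: merge 11 vertices and 11 edges, delete both glued faces → V=39, E=79, F=42.
Attach a regular octahedron (V=6, E=12, F=8) along a 3-gon: merge 3 vertices and 3 edges, delete both glued faces → V=42, E=88, F=48.
Check: V − E + F = 42 − 88 + 48 = 2.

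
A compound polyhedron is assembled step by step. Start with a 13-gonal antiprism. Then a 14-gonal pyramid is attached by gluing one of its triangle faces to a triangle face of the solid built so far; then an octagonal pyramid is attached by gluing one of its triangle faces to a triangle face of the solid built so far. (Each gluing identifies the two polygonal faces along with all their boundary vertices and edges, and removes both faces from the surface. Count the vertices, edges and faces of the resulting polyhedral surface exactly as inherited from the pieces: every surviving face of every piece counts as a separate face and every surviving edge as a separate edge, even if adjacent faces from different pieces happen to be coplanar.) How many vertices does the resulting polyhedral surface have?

44

A 13-gonal antiprism: V=26, E=52, F=28.
Attach a 14-gonal pyramid (V=15, E=28, F=15) along a 3-gon: merge 3 vertices and 3 edges, delete both glued faces → V=38, E=77, F=41.
Attach an octagonal pyramid (V=9, E=16, F=9) along a 3-gon: merge 3 vertices and 3 edges, delete both glued faces → V=44, E=90, F=48.
Check: V − E + F = 44 − 90 + 48 = 2.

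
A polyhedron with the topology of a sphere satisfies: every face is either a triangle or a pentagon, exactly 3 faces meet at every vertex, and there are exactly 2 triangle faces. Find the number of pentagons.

6

Let x be the number of pentagons; then F = 2 + x.
Edge–face incidences: 2E = 3·2 + 5·x = 6 + 5x.
Every vertex has degree 3, so 3V = 2E.
Euler: V − E + F = 2 ⇒ (2E)/3 − E + (2 + x) = 2.
Multiply by 6: 2·(2E) − 3·(2E) + 6·(2 + x) = 12, i.e. 12 + 6x − (6 + 5x) = 12.
Collecting terms: x + 6 = 12, so x = 6.
Then 2E = 6 + 5·6 = 36, so E = 18, V = 2E/3 = 12, F = 2 + 6 = 8.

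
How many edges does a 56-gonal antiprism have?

224

An antiprism on an n-gon has two n-gon caps and 2n triangles: V = 2·56 = 112, E = 4·56 = 224, F = 2·56 + 2 = 114.
Check: V − E + F = 112 − 224 + 114 = 2.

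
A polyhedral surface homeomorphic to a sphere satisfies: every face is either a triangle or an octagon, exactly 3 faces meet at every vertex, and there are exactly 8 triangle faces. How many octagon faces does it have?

Let x be the number of octagons; then F = 8 + x.
Edge–face incidences: 2E = 3·8 + 8·x = 24 + 8x.
Every vertex has degree 3, so 3V = 2E.
Euler: V − E + F = 2 ⇒ (2E)/3 − E + (8 + x) = 2.
Multiply by 6: 2·(2E) − 3·(2E) + 6·(8 + x) = 12, i.e. 48 + 6x − (24 + 8x) = 12.
Collecting terms: −2x + 24 = 12, so −2x = −12, so x = 6.
Then 2E = 24 + 8·6 = 72, so E = 36, V = 2E/3 = 24, F = 8 + 6 = 14.

6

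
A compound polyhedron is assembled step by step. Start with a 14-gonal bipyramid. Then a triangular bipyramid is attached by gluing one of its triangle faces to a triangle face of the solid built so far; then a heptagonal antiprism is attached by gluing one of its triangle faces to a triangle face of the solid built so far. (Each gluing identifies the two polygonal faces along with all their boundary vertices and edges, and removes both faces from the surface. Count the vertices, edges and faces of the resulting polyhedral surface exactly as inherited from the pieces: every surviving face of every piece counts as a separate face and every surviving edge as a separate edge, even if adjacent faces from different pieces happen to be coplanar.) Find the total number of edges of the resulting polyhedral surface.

73

A 14-gonal bipyramid: V=16, E=42, F=28.
Attach a triangular bipyramid (V=5, E=9, F=6) along a 3-gon: merge 3 vertices and 3 edges, delete both glued faces → V=18, E=48, F=32.
Attach a heptagonal antiprism (V=14, E=28, F=16) along a 3-gon: merge 3 vertices and 3 edges, delete both glued faces → V=29, E=73, F=46.
Check: V − E + F = 29 − 73 + 46 = 2.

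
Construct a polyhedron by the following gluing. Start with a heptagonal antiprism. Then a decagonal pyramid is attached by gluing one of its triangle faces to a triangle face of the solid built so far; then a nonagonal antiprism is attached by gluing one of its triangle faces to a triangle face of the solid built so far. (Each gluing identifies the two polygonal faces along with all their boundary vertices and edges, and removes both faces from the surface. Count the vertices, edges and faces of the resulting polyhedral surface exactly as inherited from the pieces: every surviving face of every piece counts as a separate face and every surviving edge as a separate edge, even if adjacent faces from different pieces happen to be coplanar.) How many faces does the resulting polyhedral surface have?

43

A heptagonal antiprism: V=14, E=28, F=16.
Attach a decagonal pyramid (V=11, E=20, F=11) along a 3-gon: merge 3 vertices and 3 edges, delete both glued faces → V=22, E=45, F=25.
Attach a nonagonal antiprism (V=18, E=36, F=20) along a 3-gon: merge 3 vertices and 3 edges, delete both glued faces → V=37, E=78, F=43.
Check: V − E + F = 37 − 78 + 43 = 2.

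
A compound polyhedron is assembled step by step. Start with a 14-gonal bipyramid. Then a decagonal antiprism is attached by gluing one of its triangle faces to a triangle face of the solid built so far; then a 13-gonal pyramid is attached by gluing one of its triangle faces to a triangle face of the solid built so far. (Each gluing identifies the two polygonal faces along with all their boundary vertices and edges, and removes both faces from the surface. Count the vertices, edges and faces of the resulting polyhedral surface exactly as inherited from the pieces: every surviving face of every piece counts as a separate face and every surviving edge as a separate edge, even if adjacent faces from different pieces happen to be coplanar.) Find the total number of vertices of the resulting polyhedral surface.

44

A 14-gonal bipyramid: V=16, E=42, F=28.
Attach a decagonal antiprism (V=20, E=40, F=22) along a 3-gon: merge 3 vertices and 3 edges, delete both glued faces → V=33, E=79, F=48.
Attach a 13-gonal pyramid (V=14, E=26, F=14) along a 3-gon: merge 3 vertices and 3 edges, delete both glued faces → V=44, E=102, F=60.
Check: V − E + F = 44 − 102 + 60 = 2.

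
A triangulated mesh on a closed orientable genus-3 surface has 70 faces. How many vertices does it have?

31

χ = 2 − 2·3 = -4, and every face is a triangle so 3F = 2E.
E = 3·70/2 = 105. Then V = -4 + E − F = -4 + 105 − 70 = 31.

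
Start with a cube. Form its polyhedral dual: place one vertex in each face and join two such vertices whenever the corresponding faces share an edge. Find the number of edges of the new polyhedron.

The base solid has V = 8, E = 12, F = 6.
The dual swaps V and F and preserves E: V′ = F = 6, E′ = E = 12, F′ = V = 8.

12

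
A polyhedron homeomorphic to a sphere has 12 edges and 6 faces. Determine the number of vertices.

8

Here V − E + F = 2.
V = 2 + E − F = 2 + 12 − 6 = 8.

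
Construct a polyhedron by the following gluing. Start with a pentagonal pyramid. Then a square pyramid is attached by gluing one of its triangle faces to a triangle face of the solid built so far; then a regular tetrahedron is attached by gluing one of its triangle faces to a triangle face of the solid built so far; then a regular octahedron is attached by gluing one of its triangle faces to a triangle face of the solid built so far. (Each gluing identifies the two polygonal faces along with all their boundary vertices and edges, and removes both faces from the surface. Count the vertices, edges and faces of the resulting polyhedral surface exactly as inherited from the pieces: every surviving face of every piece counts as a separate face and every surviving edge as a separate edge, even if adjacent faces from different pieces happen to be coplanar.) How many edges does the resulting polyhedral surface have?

27

A pentagonal pyramid: V=6, E=10, F=6.
Attach a square pyramid (V=5, E=8, F=5) along a 3-gon: merge 3 vertices and 3 edges, delete both glued faces → V=8, E=15, F=9.
Attach a regular tetrahedron (V=4, E=6, F=4) along a 3-gon: merge 3 vertices and 3 edges, delete both glued faces → V=9, E=18, F=11.
Attach a regular octahedron (V=6, E=12, F=8) along a 3-gon: merge 3 vertices and 3 edges, delete both glued faces → V=12, E=27, F=17.
Check: V − E + F = 12 − 27 + 17 = 2.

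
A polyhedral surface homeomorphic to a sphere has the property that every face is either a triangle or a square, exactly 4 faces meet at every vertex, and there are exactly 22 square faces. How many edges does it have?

56

Let x be the number of triangles; then F = 22 + x.
Edge–face incidences: 2E = 4·22 + 3·x = 88 + 3x.
Every vertex has degree 4, so 4V = 2E.
Euler: V − E + F = 2 ⇒ (2E)/4 − E + (22 + x) = 2.
Multiply by 8: 2·(2E) − 4·(2E) + 8·(22 + x) = 16, i.e. 176 + 8x − 2·(88 + 3x) = 16.
Collecting terms: 2x = 16, so x = 8.
Then 2E = 88 + 3·8 = 112, so E = 56, V = 2E/4 = 28, F = 22 + 8 = 30.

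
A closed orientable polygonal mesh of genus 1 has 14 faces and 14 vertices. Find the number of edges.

28

For a closed orientable surface of genus 1, χ = 2 − 2·1 = 0.
E = V + F − (0) = 14 + 14 − (0) = 28.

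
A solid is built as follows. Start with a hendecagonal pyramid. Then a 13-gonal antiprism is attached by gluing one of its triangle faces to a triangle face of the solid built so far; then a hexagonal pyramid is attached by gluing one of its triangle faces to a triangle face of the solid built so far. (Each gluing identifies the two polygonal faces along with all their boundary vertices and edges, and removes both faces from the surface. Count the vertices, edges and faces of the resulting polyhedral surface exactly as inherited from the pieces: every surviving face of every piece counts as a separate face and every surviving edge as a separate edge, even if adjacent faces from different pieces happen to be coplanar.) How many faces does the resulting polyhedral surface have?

A hendecagonal pyramid: V=12, E=22, F=12.
Attach a 13-gonal antiprism (V=26, E=52, F=28) along a 3-gon: merge 3 vertices and 3 edges, delete both glued faces → V=35, E=71, F=38.
Attach a hexagonal pyramid (V=7, E=12, F=7) along a 3-gon: merge 3 vertices and 3 edges, delete both glued faces → V=39, E=80, F=43.
Check: V − E + F = 39 − 80 + 43 = 2.

43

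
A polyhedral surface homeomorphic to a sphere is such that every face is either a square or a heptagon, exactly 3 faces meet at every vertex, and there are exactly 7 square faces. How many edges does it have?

21

Let x be the number of heptagons; then F = 7 + x.
Edge–face incidences: 2E = 4·7 + 7·x = 28 + 7x.
Every vertex has degree 3, so 3V = 2E.
Euler: V − E + F = 2 ⇒ (2E)/3 − E + (7 + x) = 2.
Multiply by 6: 2·(2E) − 3·(2E) + 6·(7 + x) = 12, i.e. 42 + 6x − (28 + 7x) = 12.
Collecting terms: −x + 14 = 12, so −x = −2, so x = 2.
Then 2E = 28 + 7·2 = 42, so E = 21, V = 2E/3 = 14, F = 7 + 2 = 9.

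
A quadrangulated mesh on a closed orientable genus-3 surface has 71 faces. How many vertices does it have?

67

χ = 2 − 2·3 = -4, and every face is a square so 4F = 2E.
E = 4·71/2 = 142. Then V = -4 + E − F = -4 + 142 − 71 = 67.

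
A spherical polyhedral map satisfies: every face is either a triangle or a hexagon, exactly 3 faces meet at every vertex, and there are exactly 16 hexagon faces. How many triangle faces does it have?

4

Let x be the number of triangles; then F = 16 + x.
Edge–face incidences: 2E = 6·16 + 3·x = 96 + 3x.
Every vertex has degree 3, so 3V = 2E.
Euler: V − E + F = 2 ⇒ (2E)/3 − E + (16 + x) = 2.
Multiply by 6: 2·(2E) − 3·(2E) + 6·(16 + x) = 12, i.e. 96 + 6x − (96 + 3x) = 12.
Collecting terms: 3x = 12, so x = 4.
Then 2E = 96 + 3·4 = 108, so E = 54, V = 2E/3 = 36, F = 16 + 4 = 20.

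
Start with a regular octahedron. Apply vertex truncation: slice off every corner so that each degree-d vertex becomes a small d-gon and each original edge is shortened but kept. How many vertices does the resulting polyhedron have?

The base solid has V = 6, E = 12, F = 8.
Truncation replaces each original edge-end by a new vertex, so V′ = 2E = 24.
Each original edge survives, and each old vertex of degree d contributes d new edges; summing degrees gives Σd = 2E, so E′ = E + 2E = 3E = 36.
Each original face survives and each original vertex becomes one new face: F′ = F + V = 14.

24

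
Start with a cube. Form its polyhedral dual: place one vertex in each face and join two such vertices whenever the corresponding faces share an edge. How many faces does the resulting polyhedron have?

8

The base solid has V = 8, E = 12, F = 6.
The dual swaps V and F and preserves E: V′ = F = 6, E′ = E = 12, F′ = V = 8.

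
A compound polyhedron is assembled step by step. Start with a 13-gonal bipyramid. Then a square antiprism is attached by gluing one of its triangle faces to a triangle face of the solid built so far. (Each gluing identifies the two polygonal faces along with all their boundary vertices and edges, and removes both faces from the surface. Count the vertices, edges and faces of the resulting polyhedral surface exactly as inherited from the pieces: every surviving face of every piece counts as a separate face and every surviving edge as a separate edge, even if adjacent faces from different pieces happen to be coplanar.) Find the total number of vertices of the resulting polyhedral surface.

A 13-gonal bipyramid: V=15, E=39, F=26.
Attach a square antiprism (V=8, E=16, F=10) along a 3-gon: merge 3 vertices and 3 edges, delete both glued faces → V=20, E=52, F=34.
Check: V − E + F = 20 − 52 + 34 = 2.

20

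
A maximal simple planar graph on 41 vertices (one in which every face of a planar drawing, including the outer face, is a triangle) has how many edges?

In a plane triangulation 3F = 2E and V − E + F = 2, so E = 3V − 6 = 3·41 − 6 = 117.

117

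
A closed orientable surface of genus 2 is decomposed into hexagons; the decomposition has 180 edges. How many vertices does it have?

χ = 2 − 2·2 = -2, and every face is a hexagon so 6F = 2E.
F = 2E/6 = 60. Then V = -2 + E − F = -2 + 180 − 60 = 118.

118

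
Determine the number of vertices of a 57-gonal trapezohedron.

The n-trapezohedron (dual of the n-antiprism) has V = 2·57 + 2 = 116, E = 4·57 = 228, F = 2·57 = 114.
Check: V − E + F = 116 − 228 + 114 = 2.

116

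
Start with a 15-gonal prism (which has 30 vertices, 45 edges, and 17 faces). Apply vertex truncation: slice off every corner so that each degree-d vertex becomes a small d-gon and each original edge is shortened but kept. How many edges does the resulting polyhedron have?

135

Truncation replaces each original edge-end by a new vertex, so V′ = 2E = 90.
Each original edge survives, and each old vertex of degree d contributes d new edges; summing degrees gives Σd = 2E, so E′ = E + 2E = 3E = 135.
Each original face survives and each original vertex becomes one new face: F′ = F + V = 47.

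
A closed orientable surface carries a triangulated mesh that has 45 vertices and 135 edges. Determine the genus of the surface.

1

Every face is a triangle and each edge borders two faces, so 3F = 2·135, giving F = 90.
χ = V − E + F = 45 − 135 + 90 = 0.
For a closed orientable surface χ = 2 − 2g, so g = (2 − (0))/2 = 1.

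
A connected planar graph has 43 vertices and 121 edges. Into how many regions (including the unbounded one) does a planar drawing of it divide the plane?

Euler's formula for a connected plane graph: V − E + F = 2, so F = 2 − 43 + 121 = 80.

80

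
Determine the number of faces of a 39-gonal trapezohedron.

78

The n-trapezohedron (dual of the n-antiprism) has V = 2·39 + 2 = 80, E = 4·39 = 156, F = 2·39 = 78.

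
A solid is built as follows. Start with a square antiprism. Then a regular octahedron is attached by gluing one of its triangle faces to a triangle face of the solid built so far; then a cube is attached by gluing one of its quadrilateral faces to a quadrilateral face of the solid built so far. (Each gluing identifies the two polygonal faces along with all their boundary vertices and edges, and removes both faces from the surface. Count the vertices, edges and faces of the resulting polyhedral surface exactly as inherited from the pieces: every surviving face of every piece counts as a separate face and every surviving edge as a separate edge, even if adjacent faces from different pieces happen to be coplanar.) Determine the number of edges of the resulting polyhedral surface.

A square antiprism: V=8, E=16, F=10.
Attach a regular octahedron (V=6, E=12, F=8) along a 3-gon: merge 3 vertices and 3 edges, delete both glued faces → V=11, E=25, F=16.
Attach a cube (V=8, E=12, F=6) along a 4-gon: merge 4 vertices and 4 edges, delete both glued faces → V=15, E=33, F=20.
Check: V − E + F = 15 − 33 + 20 = 2.

33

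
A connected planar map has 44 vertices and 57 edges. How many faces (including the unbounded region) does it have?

Euler's formula for a connected plane graph: V − E + F = 2, so F = 2 − 44 + 57 = 15.

15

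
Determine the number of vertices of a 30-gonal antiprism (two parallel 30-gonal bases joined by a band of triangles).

An antiprism on an n-gon has two n-gon caps and 2n triangles: V = 2·30 = 60, E = 4·30 = 120, F = 2·30 + 2 = 62.
Check: V − E + F = 60 − 120 + 62 = 2.

60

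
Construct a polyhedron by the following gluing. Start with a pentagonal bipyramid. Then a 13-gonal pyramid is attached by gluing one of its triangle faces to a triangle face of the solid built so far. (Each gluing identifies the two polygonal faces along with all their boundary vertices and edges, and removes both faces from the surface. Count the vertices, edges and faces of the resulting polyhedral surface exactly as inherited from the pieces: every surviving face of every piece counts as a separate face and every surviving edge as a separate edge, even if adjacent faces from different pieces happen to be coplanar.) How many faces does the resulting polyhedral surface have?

22

A pentagonal bipyramid: V=7, E=15, F=10.
Attach a 13-gonal pyramid (V=14, E=26, F=14) along a 3-gon: merge 3 vertices and 3 edges, delete both glued faces → V=18, E=38, F=22.
Check: V − E + F = 18 − 38 + 22 = 2.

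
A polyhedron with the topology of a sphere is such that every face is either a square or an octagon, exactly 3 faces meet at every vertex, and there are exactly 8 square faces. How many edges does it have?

Let x be the number of octagons; then F = 8 + x.
Edge–face incidences: 2E = 4·8 + 8·x = 32 + 8x.
Every vertex has degree 3, so 3V = 2E.
Euler: V − E + F = 2 ⇒ (2E)/3 − E + (8 + x) = 2.
Multiply by 6: 2·(2E) − 3·(2E) + 6·(8 + x) = 12, i.e. 48 + 6x − (32 + 8x) = 12.
Collecting terms: −2x + 16 = 12, so −2x = −4, so x = 2.
Then 2E = 32 + 8·2 = 48, so E = 24, V = 2E/3 = 16, F = 8 + 2 = 10.

24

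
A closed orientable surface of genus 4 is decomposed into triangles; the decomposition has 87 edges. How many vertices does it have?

23

χ = 2 − 2·4 = -6, and every face is a triangle so 3F = 2E.
F = 2E/3 = 58. Then V = -6 + E − F = -6 + 87 − 58 = 23.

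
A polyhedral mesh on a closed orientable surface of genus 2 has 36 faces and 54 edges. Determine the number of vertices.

For a closed orientable surface of genus 2, χ = 2 − 2·2 = -2.
V = -2 + E − F = -2 + 54 − 36 = 16.

16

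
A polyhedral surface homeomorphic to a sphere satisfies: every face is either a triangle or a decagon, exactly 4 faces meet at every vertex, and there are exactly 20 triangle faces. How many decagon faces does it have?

Let x be the number of decagons; then F = 20 + x.
Edge–face incidences: 2E = 3·20 + 10·x = 60 + 10x.
Every vertex has degree 4, so 4V = 2E.
Euler: V − E + F = 2 ⇒ (2E)/4 − E + (20 + x) = 2.
Multiply by 8: 2·(2E) − 4·(2E) + 8·(20 + x) = 16, i.e. 160 + 8x − 2·(60 + 10x) = 16.
Collecting terms: −12x + 40 = 16, so −12x = −24, so x = 2.
Then 2E = 60 + 10·2 = 80, so E = 40, V = 2E/4 = 20, F = 20 + 2 = 22.

2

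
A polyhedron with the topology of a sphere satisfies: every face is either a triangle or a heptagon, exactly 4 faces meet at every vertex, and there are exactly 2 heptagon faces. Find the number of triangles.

Let x be the number of triangles; then F = 2 + x.
Edge–face incidences: 2E = 7·2 + 3·x = 14 + 3x.
Every vertex has degree 4, so 4V = 2E.
Euler: V − E + F = 2 ⇒ (2E)/4 − E + (2 + x) = 2.
Multiply by 8: 2·(2E) − 4·(2E) + 8·(2 + x) = 16, i.e. 16 + 8x − 2·(14 + 3x) = 16.
Collecting terms: 2x − 12 = 16, so 2x = 28, so x = 14.
Then 2E = 14 + 3·14 = 56, so E = 28, V = 2E/4 = 14, F = 2 + 14 = 16.

14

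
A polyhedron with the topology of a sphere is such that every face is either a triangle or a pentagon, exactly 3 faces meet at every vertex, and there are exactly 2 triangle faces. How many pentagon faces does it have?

Let x be the number of pentagons; then F = 2 + x.
Edge–face incidences: 2E = 3·2 + 5·x = 6 + 5x.
Every vertex has degree 3, so 3V = 2E.
Euler: V − E + F = 2 ⇒ (2E)/3 − E + (2 + x) = 2.
Multiply by 6: 2·(2E) − 3·(2E) + 6·(2 + x) = 12, i.e. 12 + 6x − (6 + 5x) = 12.
Collecting terms: x + 6 = 12, so x = 6.
Then 2E = 6 + 5·6 = 36, so E = 18, V = 2E/3 = 12, F = 2 + 6 = 8.

6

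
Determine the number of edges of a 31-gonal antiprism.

An antiprism on an n-gon has two n-gon caps and 2n triangles: V = 2·31 = 62, E = 4·31 = 124, F = 2·31 + 2 = 64.

124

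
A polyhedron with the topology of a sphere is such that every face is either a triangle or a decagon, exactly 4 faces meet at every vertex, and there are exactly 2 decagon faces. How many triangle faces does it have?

Let x be the number of triangles; then F = 2 + x.
Edge–face incidences: 2E = 10·2 + 3·x = 20 + 3x.
Every vertex has degree 4, so 4V = 2E.
Euler: V − E + F = 2 ⇒ (2E)/4 − E + (2 + x) = 2.
Multiply by 8: 2·(2E) − 4·(2E) + 8·(2 + x) = 16, i.e. 16 + 8x − 2·(20 + 3x) = 16.
Collecting terms: 2x − 24 = 16, so 2x = 40, so x = 20.
Then 2E = 20 + 3·20 = 80, so E = 40, V = 2E/4 = 20, F = 2 + 20 = 22.

20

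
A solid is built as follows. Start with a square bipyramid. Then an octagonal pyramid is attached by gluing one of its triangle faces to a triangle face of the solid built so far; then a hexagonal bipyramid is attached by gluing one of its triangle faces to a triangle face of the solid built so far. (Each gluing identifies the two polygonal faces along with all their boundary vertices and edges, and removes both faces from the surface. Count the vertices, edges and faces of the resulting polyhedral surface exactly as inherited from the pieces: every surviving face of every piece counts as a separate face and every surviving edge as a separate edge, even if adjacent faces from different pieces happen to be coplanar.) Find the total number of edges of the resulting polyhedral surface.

40

A square bipyramid: V=6, E=12, F=8.
Attach an octagonal pyramid (V=9, E=16, F=9) along a 3-gon: merge 3 vertices and 3 edges, delete both glued faces → V=12, E=25, F=15.
Attach a hexagonal bipyramid (V=8, E=18, F=12) along a 3-gon: merge 3 vertices and 3 edges, delete both glued faces → V=17, E=40, F=25.
Check: V − E + F = 17 − 40 + 25 = 2.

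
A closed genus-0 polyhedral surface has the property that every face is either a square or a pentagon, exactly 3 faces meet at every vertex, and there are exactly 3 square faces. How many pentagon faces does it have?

6

Let x be the number of pentagons; then F = 3 + x.
Edge–face incidences: 2E = 4·3 + 5·x = 12 + 5x.
Every vertex has degree 3, so 3V = 2E.
Euler: V − E + F = 2 ⇒ (2E)/3 − E + (3 + x) = 2.
Multiply by 6: 2·(2E) − 3·(2E) + 6·(3 + x) = 12, i.e. 18 + 6x − (12 + 5x) = 12.
Collecting terms: x + 6 = 12, so x = 6.
Then 2E = 12 + 5·6 = 42, so E = 21, V = 2E/3 = 14, F = 3 + 6 = 9.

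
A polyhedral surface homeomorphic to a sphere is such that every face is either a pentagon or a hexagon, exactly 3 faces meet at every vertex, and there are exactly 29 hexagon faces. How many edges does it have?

117

Let x be the number of pentagons; then F = 29 + x.
Edge–face incidences: 2E = 6·29 + 5·x = 174 + 5x.
Every vertex has degree 3, so 3V = 2E.
Euler: V − E + F = 2 ⇒ (2E)/3 − E + (29 + x) = 2.
Multiply by 6: 2·(2E) − 3·(2E) + 6·(29 + x) = 12, i.e. 174 + 6x − (174 + 5x) = 12.
Collecting terms: x = 12.
Then 2E = 174 + 5·12 = 234, so E = 117, V = 2E/3 = 78, F = 29 + 12 = 41.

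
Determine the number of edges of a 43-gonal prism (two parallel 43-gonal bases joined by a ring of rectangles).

129

A prism on an n-gon has two n-gon bases and n rectangular sides: V = 2·43 = 86, E = 3·43 = 129, F = 43 + 2 = 45.
Check: V − E + F = 86 − 129 + 45 = 2.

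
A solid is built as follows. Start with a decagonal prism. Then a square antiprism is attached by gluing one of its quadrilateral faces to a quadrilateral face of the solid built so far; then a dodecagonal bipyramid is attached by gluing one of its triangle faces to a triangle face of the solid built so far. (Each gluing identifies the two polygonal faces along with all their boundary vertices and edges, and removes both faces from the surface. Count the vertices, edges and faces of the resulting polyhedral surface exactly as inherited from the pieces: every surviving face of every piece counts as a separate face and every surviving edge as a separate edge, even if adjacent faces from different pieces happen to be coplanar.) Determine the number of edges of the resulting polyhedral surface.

75

A decagonal prism: V=20, E=30, F=12.
Attach a square antiprism (V=8, E=16, F=10) along a 4-gon: merge 4 vertices and 4 edges, delete both glued faces → V=24, E=42, F=20.
Attach a dodecagonal bipyramid (V=14, E=36, F=24) along a 3-gon: merge 3 vertices and 3 edges, delete both glued faces → V=35, E=75, F=42.
Check: V − E + F = 35 − 75 + 42 = 2.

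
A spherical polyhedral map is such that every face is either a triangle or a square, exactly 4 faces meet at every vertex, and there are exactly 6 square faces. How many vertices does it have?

Let x be the number of triangles; then F = 6 + x.
Edge–face incidences: 2E = 4·6 + 3·x = 24 + 3x.
Every vertex has degree 4, so 4V = 2E.
Euler: V − E + F = 2 ⇒ (2E)/4 − E + (6 + x) = 2.
Multiply by 8: 2·(2E) − 4·(2E) + 8·(6 + x) = 16, i.e. 48 + 8x − 2·(24 + 3x) = 16.
Collecting terms: 2x = 16, so x = 8.
Then 2E = 24 + 3·8 = 48, so E = 24, V = 2E/4 = 12, F = 6 + 8 = 14.

12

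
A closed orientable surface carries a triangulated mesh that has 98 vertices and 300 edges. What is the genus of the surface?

Every face is a triangle and each edge borders two faces, so 3F = 2·300, giving F = 200.
χ = V − E + F = 98 − 300 + 200 = -2.
For a closed orientable surface χ = 2 − 2g, so g = (2 − (-2))/2 = 2.

2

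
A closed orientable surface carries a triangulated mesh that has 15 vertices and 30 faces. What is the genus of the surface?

Every face is a triangle, so 2E = 3·30 = 90, giving E = 45.
χ = V − E + F = 15 − 45 + 30 = 0.
For a closed orientable surface χ = 2 − 2g, so g = (2 − (0))/2 = 1.

1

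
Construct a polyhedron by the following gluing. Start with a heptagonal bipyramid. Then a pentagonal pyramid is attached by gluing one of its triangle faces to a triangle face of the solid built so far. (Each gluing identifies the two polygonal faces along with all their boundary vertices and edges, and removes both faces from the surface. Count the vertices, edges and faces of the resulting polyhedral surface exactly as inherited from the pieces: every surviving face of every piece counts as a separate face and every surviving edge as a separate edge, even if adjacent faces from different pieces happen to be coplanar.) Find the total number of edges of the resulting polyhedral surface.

A heptagonal bipyramid: V=9, E=21, F=14.
Attach a pentagonal pyramid (V=6, E=10, F=6) along a 3-gon: merge 3 vertices and 3 edges, delete both glued faces → V=12, E=28, F=18.
Check: V − E + F = 12 − 28 + 18 = 2.

28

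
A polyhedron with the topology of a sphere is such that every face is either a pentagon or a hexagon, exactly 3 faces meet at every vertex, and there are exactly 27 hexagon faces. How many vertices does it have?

Let x be the number of pentagons; then F = 27 + x.
Edge–face incidences: 2E = 6·27 + 5·x = 162 + 5x.
Every vertex has degree 3, so 3V = 2E.
Euler: V − E + F = 2 ⇒ (2E)/3 − E + (27 + x) = 2.
Multiply by 6: 2·(2E) − 3·(2E) + 6·(27 + x) = 12, i.e. 162 + 6x − (162 + 5x) = 12.
Collecting terms: x = 12.
Then 2E = 162 + 5·12 = 222, so E = 111, V = 2E/3 = 74, F = 27 + 12 = 39.

74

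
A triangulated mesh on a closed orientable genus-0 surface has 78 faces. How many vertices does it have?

χ = 2 − 2·0 = 2, and every face is a triangle so 3F = 2E.
E = 3·78/2 = 117. Then V = 2 + E − F = 2 + 117 − 78 = 41.

41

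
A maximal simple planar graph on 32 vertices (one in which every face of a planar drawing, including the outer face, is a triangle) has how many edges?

In a plane triangulation 3F = 2E and V − E + F = 2, so E = 3V − 6 = 3·32 − 6 = 90.

90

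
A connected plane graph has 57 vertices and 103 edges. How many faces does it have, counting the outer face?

Euler's formula for a connected plane graph: V − E + F = 2, so F = 2 − 57 + 103 = 48.

48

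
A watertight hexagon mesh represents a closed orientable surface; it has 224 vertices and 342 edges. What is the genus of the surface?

Every face is a hexagon and each edge borders two faces, so 6F = 2·342, giving F = 114.
χ = V − E + F = 224 − 342 + 114 = -4.
For a closed orientable surface χ = 2 − 2g, so g = (2 − (-4))/2 = 3.

3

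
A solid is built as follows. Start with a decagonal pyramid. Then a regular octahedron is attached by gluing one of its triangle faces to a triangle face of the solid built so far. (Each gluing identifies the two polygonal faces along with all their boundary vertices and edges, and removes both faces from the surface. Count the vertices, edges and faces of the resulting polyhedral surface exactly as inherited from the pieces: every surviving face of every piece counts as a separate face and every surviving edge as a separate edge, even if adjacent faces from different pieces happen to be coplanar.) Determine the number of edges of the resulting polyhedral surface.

29

A decagonal pyramid: V=11, E=20, F=11.
Attach a regular octahedron (V=6, E=12, F=8) along a 3-gon: merge 3 vertices and 3 edges, delete both glued faces → V=14, E=29, F=17.
Check: V − E + F = 14 − 29 + 17 = 2.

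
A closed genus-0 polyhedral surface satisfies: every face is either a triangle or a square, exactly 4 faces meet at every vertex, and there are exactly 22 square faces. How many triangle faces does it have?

Let x be the number of triangles; then F = 22 + x.
Edge–face incidences: 2E = 4·22 + 3·x = 88 + 3x.
Every vertex has degree 4, so 4V = 2E.
Euler: V − E + F = 2 ⇒ (2E)/4 − E + (22 + x) = 2.
Multiply by 8: 2·(2E) − 4·(2E) + 8·(22 + x) = 16, i.e. 176 + 8x − 2·(88 + 3x) = 16.
Collecting terms: 2x = 16, so x = 8.
Then 2E = 88 + 3·8 = 112, so E = 56, V = 2E/4 = 28, F = 22 + 8 = 30.

8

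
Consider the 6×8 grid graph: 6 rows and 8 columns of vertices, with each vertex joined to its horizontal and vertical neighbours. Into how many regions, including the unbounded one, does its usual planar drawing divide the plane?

The grid has V = 6·8 = 48 vertices and E = 6·7 + 8·5 = 82 edges.
F = 2 − V + E = 2 − 48 + 82 = 36.

36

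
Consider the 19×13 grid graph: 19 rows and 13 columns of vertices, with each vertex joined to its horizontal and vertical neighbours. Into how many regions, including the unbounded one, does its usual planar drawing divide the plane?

The grid has V = 19·13 = 247 vertices and E = 19·12 + 13·18 = 462 edges.
F = 2 − V + E = 2 − 247 + 462 = 217.

217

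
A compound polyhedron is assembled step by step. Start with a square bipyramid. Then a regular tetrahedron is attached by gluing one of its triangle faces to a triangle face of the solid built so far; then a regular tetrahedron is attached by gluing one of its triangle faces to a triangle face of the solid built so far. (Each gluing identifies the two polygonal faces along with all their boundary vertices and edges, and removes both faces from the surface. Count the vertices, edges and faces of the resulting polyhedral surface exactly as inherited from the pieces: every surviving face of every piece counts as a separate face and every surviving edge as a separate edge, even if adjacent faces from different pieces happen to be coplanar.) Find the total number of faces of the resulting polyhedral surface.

A square bipyramid: V=6, E=12, F=8.
Attach a regular tetrahedron (V=4, E=6, F=4) along a 3-gon: merge 3 vertices and 3 edges, delete both glued faces → V=7, E=15, F=10.
Attach a regular tetrahedron (V=4, E=6, F=4) along a 3-gon: merge 3 vertices and 3 edges, delete both glued faces → V=8, E=18, F=12.
Check: V − E + F = 8 − 18 + 12 = 2.

12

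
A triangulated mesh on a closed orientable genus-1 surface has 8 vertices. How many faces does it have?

χ = 2 − 2·1 = 0, and every face is a triangle so 3F = 2E.
V − E + F = 0 with E = 3F/2 gives 8 − (3/2 − 1)·F = 0, so F = 16 and E = 24.

16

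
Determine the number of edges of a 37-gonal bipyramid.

A bipyramid over an n-gon has 2n triangular faces and n + 2 vertices: V = 37 + 2 = 39, E = 3·37 = 111, F = 2·37 = 74.
Check: V − E + F = 39 − 111 + 74 = 2.

111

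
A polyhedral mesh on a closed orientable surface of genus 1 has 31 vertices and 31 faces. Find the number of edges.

For a closed orientable surface of genus 1, χ = 2 − 2·1 = 0.
E = V + F − (0) = 31 + 31 − (0) = 62.

62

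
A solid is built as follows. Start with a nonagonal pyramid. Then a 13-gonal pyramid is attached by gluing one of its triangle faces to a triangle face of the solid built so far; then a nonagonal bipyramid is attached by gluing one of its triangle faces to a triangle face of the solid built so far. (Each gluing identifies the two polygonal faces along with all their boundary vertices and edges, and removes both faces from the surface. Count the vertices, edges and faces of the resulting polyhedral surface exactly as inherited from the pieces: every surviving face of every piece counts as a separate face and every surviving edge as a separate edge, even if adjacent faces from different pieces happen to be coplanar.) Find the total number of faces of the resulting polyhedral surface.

38

A nonagonal pyramid: V=10, E=18, F=10.
Attach a 13-gonal pyramid (V=14, E=26, F=14) along a 3-gon: merge 3 vertices and 3 edges, delete both glued faces → V=21, E=41, F=22.
Attach a nonagonal bipyramid (V=11, E=27, F=18) along a 3-gon: merge 3 vertices and 3 edges, delete both glued faces → V=29, E=65, F=38.
Check: V − E + F = 29 − 65 + 38 = 2.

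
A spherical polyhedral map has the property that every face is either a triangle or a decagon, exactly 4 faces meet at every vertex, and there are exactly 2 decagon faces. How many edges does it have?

Let x be the number of triangles; then F = 2 + x.
Edge–face incidences: 2E = 10·2 + 3·x = 20 + 3x.
Every vertex has degree 4, so 4V = 2E.
Euler: V − E + F = 2 ⇒ (2E)/4 − E + (2 + x) = 2.
Multiply by 8: 2·(2E) − 4·(2E) + 8·(2 + x) = 16, i.e. 16 + 8x − 2·(20 + 3x) = 16.
Collecting terms: 2x − 24 = 16, so 2x = 40, so x = 20.
Then 2E = 20 + 3·20 = 80, so E = 40, V = 2E/4 = 20, F = 2 + 20 = 22.

40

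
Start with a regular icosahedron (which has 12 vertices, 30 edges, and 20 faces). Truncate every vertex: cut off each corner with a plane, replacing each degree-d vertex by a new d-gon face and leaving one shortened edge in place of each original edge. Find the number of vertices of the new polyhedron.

Truncation replaces each original edge-end by a new vertex, so V′ = 2E = 60.
Each original edge survives, and each old vertex of degree d contributes d new edges; summing degrees gives Σd = 2E, so E′ = E + 2E = 3E = 90.
Each original face survives and each original vertex becomes one new face: F′ = F + V = 32.

60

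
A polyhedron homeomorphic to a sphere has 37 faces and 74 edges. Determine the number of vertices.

Here V − E + F = 2.
V = 2 + E − F = 2 + 74 − 37 = 39.

39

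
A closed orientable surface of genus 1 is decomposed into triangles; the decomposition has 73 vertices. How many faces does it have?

146

χ = 2 − 2·1 = 0, and every face is a triangle so 3F = 2E.
V − E + F = 0 with E = 3F/2 gives 73 − (3/2 − 1)·F = 0, so F = 146 and E = 219.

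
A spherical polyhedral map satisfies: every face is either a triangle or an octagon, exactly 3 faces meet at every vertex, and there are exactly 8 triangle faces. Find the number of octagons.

6

Let x be the number of octagons; then F = 8 + x.
Edge–face incidences: 2E = 3·8 + 8·x = 24 + 8x.
Every vertex has degree 3, so 3V = 2E.
Euler: V − E + F = 2 ⇒ (2E)/3 − E + (8 + x) = 2.
Multiply by 6: 2·(2E) − 3·(2E) + 6·(8 + x) = 12, i.e. 48 + 6x − (24 + 8x) = 12.
Collecting terms: −2x + 24 = 12, so −2x = −12, so x = 6.
Then 2E = 24 + 8·6 = 72, so E = 36, V = 2E/3 = 24, F = 8 + 6 = 14.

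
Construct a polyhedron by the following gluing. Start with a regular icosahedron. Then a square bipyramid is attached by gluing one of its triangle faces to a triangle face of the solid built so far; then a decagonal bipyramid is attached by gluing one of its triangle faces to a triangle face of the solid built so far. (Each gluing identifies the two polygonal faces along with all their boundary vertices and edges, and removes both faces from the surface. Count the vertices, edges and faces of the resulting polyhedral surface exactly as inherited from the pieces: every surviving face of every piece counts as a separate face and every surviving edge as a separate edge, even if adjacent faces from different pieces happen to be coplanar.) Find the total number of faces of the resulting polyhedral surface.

A regular icosahedron: V=12, E=30, F=20.
Attach a square bipyramid (V=6, E=12, F=8) along a 3-gon: merge 3 vertices and 3 edges, delete both glued faces → V=15, E=39, F=26.
Attach a decagonal bipyramid (V=12, E=30, F=20) along a 3-gon: merge 3 vertices and 3 edges, delete both glued faces → V=24, E=66, F=44.
Check: V − E + F = 24 − 66 + 44 = 2.

44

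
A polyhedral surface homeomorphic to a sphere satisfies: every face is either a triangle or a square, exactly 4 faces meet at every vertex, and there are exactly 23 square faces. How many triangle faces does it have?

Let x be the number of triangles; then F = 23 + x.
Edge–face incidences: 2E = 4·23 + 3·x = 92 + 3x.
Every vertex has degree 4, so 4V = 2E.
Euler: V − E + F = 2 ⇒ (2E)/4 − E + (23 + x) = 2.
Multiply by 8: 2·(2E) − 4·(2E) + 8·(23 + x) = 16, i.e. 184 + 8x − 2·(92 + 3x) = 16.
Collecting terms: 2x = 16, so x = 8.
Then 2E = 92 + 3·8 = 116, so E = 58, V = 2E/4 = 29, F = 23 + 8 = 31.

8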